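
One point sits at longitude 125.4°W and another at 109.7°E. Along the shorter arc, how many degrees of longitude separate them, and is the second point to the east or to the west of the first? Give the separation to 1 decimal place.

124.9° west

Raw difference: 109.7 − -125.4 = 235.1°.
Normalise into (−180°, 180°]: 235.1° − 360° = -124.9°.
Negative ⇒ the second point lies to the west; separation 124.9°.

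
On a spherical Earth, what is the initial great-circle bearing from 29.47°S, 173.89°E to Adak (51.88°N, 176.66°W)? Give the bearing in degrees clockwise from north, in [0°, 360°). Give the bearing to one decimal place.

Δλ = -176.66 − 173.89 = -350.55°; wrapped into (−180°, 180°]: 9.45°.
θ = atan2( sin Δλ · cos φ₂ , cos φ₁ · sin φ₂ − sin φ₁ · cos φ₂ · cos Δλ )
  = atan2(0.10135, 0.98450) = 5.878° → normalised to [0°, 360°): 5.878°.

5.9°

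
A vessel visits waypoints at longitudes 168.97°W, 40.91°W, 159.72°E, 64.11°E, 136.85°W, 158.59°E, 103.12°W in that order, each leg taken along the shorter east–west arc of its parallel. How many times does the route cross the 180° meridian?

Leg 1: -168.97° → -40.91°, shortest Δλ = 128.06° (east) — does not cross 180°.
Leg 2: -40.91° → +159.72°, shortest Δλ = -159.37° (west) — crosses 180°.
Leg 3: +159.72° → +64.11°, shortest Δλ = -95.61° (west) — does not cross 180°.
Leg 4: +64.11° → -136.85°, shortest Δλ = 159.04° (east) — crosses 180°.
Leg 5: -136.85° → +158.59°, shortest Δλ = -64.56° (west) — crosses 180°.
Leg 6: +158.59° → -103.12°, shortest Δλ = 98.29° (east) — crosses 180°.
Total crossings: 4.

4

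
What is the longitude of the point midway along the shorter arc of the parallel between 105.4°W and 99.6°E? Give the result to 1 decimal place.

177.1°E

Signed shortest Δλ from -105.4° to +99.6° is -155.0°.
Midpoint longitude = -105.4° + (-155.0°)/2 = -105.4° − 77.5° = -182.9°.
Normalise into (−180°, 180°]: +177.1°.
(The naïve average (-105.4 + +99.6)/2 = -2.9° is on the wrong side of the globe.)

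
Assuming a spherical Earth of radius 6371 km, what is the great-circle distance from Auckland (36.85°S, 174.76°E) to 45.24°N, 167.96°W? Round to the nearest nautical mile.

5017 nmi

Δλ = -167.96 − 174.76 = -342.72°; wrapped into (−180°, 180°]: 17.28°.
Δφ = 45.24 − -36.85 = 82.09°.
a = sin²(Δφ/2) + cos φ₁ · cos φ₂ · sin²(Δλ/2) = 0.443907.
c = 2·atan2(√a, √(1−a)) = 1.45837 rad → d = 6371·c ≈ 9291.30 km ≈ 5016.90 nmi.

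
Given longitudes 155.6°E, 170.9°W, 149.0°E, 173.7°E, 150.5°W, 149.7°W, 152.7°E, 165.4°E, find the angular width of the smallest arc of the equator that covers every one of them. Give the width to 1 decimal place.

61.3°

Sort the longitudes: -170.9°, -150.5°, -149.7°, +149.0°, +152.7°, +155.6°, +165.4°, +173.7°.
Eastward gaps between consecutive values (wrapping around): 20.4°, 0.8°, 298.7°, 3.7°, 2.9°, 9.8°, 8.3°, 15.4°.
Largest gap = 298.7° ⇒ minimal covering band is its complement: 360° − 298.7° = 61.3°.
Band runs from +149.0° eastward to -149.7°, crossing the antimeridian.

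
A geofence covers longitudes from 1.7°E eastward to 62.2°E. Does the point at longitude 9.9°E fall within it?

Yes

Band width going east from +1.7° to +62.2°: ((62.2 − 1.7) mod 360) = 60.5°.
Offset of +9.9° east of the west edge: ((9.9 − 1.7) mod 360) = 8.2°.
8.2° ≤ 60.5° ⇒ inside.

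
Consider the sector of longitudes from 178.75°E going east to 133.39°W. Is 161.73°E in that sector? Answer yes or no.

No

Band width going east from +178.75° to -133.39°: ((-133.39 − 178.75) mod 360) = 47.86°.
Offset of +161.73° east of the west edge: ((161.73 − 178.75) mod 360) = 342.98°.
342.98° > 47.86° ⇒ outside.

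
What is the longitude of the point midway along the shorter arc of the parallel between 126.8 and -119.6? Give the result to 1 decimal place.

-176.4°

Signed shortest Δλ from +126.8° to -119.6° is +113.6°.
Midpoint longitude = +126.8° + (+113.6°)/2 = +126.8° + 56.8° = +183.6°.
Normalise into (−180°, 180°]: -176.4°.
(The naïve average (+126.8 + -119.6)/2 = 3.6° is on the wrong side of the globe.)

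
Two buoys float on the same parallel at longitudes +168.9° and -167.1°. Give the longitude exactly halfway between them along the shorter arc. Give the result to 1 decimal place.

-179.1°

Signed shortest Δλ from +168.9° to -167.1° is +24.0°.
Midpoint longitude = +168.9° + (+24.0°)/2 = +168.9° + 12.0° = +180.9°.
Normalise into (−180°, 180°]: -179.1°.
(The naïve average (+168.9 + -167.1)/2 = 0.9° is on the wrong side of the globe.)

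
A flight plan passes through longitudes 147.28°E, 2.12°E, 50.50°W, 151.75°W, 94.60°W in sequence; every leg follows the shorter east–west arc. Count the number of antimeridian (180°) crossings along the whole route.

0

Leg 1: +147.28° → +2.12°, shortest Δλ = -145.16° (west) — does not cross 180°.
Leg 2: +2.12° → -50.50°, shortest Δλ = -52.62° (west) — does not cross 180°.
Leg 3: -50.50° → -151.75°, shortest Δλ = -101.25° (west) — does not cross 180°.
Leg 4: -151.75° → -94.60°, shortest Δλ = 57.15° (east) — does not cross 180°.
Total crossings: 0.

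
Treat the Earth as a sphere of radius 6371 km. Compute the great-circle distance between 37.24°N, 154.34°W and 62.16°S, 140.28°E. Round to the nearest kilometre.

12492 km

Δλ = 140.28 − -154.34 = 294.62°; wrapped into (−180°, 180°]: -65.38°.
Δφ = -62.16 − 37.24 = -99.40°.
a = sin²(Δφ/2) + cos φ₁ · cos φ₂ · sin²(Δλ/2) = 0.690113.
c = 2·atan2(√a, √(1−a)) = 1.96084 rad → d = 6371·c ≈ 12492.49 km.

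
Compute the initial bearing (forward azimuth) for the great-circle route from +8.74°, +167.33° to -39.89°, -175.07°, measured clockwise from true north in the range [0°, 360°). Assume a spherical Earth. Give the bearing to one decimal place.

Δλ = -175.07 − 167.33 = -342.40°; wrapped into (−180°, 180°]: 17.60°.
θ = atan2( sin Δλ · cos φ₂ , cos φ₁ · sin φ₂ − sin φ₁ · cos φ₂ · cos Δλ )
  = atan2(0.23200, -0.74500) = 162.703° → normalised to [0°, 360°): 162.703°.

162.7°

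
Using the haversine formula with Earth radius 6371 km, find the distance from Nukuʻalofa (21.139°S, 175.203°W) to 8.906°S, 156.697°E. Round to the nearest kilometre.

Δλ = 156.697 − -175.203 = 331.900°; wrapped into (−180°, 180°]: -28.100°.
Δφ = -8.906 − -21.139 = 12.233°.
a = sin²(Δφ/2) + cos φ₁ · cos φ₂ · sin²(Δλ/2) = 0.065661.
c = 2·atan2(√a, √(1−a)) = 0.51827 rad → d = 6371·c ≈ 3301.89 km.

3302 km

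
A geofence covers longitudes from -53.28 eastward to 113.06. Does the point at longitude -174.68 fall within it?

Band width going east from -53.28° to +113.06°: ((113.06 − -53.28) mod 360) = 166.34°.
Offset of -174.68° east of the west edge: ((-174.68 − -53.28) mod 360) = 238.60°.
238.60° > 166.34° ⇒ outside.

No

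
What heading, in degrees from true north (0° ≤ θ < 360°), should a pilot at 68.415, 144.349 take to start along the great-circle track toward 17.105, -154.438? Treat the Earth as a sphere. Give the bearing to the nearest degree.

Δλ = -154.438 − 144.349 = -298.787°; wrapped into (−180°, 180°]: 61.213°.
θ = atan2( sin Δλ · cos φ₂ , cos φ₁ · sin φ₂ − sin φ₁ · cos φ₂ · cos Δλ )
  = atan2(0.83765, -0.31978) = 110.895° → normalised to [0°, 360°): 110.895°.

111°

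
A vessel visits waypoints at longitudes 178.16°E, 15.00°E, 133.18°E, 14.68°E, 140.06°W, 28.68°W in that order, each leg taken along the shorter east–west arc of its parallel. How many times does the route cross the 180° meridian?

0

Leg 1: +178.16° → +15.00°, shortest Δλ = -163.16° (west) — does not cross 180°.
Leg 2: +15.00° → +133.18°, shortest Δλ = 118.18° (east) — does not cross 180°.
Leg 3: +133.18° → +14.68°, shortest Δλ = -118.5° (west) — does not cross 180°.
Leg 4: +14.68° → -140.06°, shortest Δλ = -154.74° (west) — does not cross 180°.
Leg 5: -140.06° → -28.68°, shortest Δλ = 111.38° (east) — does not cross 180°.
Total crossings: 0.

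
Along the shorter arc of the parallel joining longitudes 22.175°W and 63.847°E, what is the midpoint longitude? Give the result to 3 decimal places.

Signed shortest Δλ from -22.175° to +63.847° is +86.022°.
Midpoint longitude = -22.175° + (+86.022°)/2 = -22.175° + 43.011° = +20.836°.

20.836°E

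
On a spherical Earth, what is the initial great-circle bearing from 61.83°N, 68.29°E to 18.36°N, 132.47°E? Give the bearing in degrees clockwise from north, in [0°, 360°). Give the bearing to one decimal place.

104.2°

Δλ = 132.47 − 68.29 = 64.18°.
θ = atan2( sin Δλ · cos φ₂ , cos φ₁ · sin φ₂ − sin φ₁ · cos φ₂ · cos Δλ )
  = atan2(0.85434, -0.21571) = 104.170° → normalised to [0°, 360°): 104.170°.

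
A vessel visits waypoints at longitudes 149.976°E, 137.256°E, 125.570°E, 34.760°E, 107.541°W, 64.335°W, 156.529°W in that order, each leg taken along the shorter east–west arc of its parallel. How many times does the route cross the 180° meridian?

Leg 1: +149.976° → +137.256°, shortest Δλ = -12.72° (west) — does not cross 180°.
Leg 2: +137.256° → +125.570°, shortest Δλ = -11.686° (west) — does not cross 180°.
Leg 3: +125.570° → +34.760°, shortest Δλ = -90.81° (west) — does not cross 180°.
Leg 4: +34.760° → -107.541°, shortest Δλ = -142.301° (west) — does not cross 180°.
Leg 5: -107.541° → -64.335°, shortest Δλ = 43.206° (east) — does not cross 180°.
Leg 6: -64.335° → -156.529°, shortest Δλ = -92.194° (west) — does not cross 180°.
Total crossings: 0.

0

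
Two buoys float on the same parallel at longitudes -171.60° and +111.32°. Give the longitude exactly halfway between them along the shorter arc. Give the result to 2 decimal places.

+149.86°

Signed shortest Δλ from -171.60° to +111.32° is -77.08°.
Midpoint longitude = -171.60° + (-77.08°)/2 = -171.60° − 38.54° = -210.14°.
Normalise into (−180°, 180°]: +149.86°.
(The naïve average (-171.60 + +111.32)/2 = -30.14° is on the wrong side of the globe.)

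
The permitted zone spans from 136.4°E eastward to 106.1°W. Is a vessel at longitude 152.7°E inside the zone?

Band width going east from +136.4° to -106.1°: ((-106.1 − 136.4) mod 360) = 117.5°.
Offset of +152.7° east of the west edge: ((152.7 − 136.4) mod 360) = 16.3°.
16.3° ≤ 117.5° ⇒ inside.

Yes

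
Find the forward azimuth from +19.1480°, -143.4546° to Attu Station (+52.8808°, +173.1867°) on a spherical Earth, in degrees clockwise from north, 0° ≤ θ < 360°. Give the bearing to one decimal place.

Δλ = 173.1867 − -143.4546 = 316.6413°; wrapped into (−180°, 180°]: -43.3587°.
θ = atan2( sin Δλ · cos φ₂ , cos φ₁ · sin φ₂ − sin φ₁ · cos φ₂ · cos Δλ )
  = atan2(-0.41432, 0.60935) = -34.214° → normalised to [0°, 360°): 325.786°.

325.8°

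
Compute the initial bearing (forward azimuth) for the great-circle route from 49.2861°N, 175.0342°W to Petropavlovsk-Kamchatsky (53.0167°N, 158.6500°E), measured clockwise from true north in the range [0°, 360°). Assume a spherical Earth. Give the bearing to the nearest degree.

293°

Δλ = 158.6500 − -175.0342 = 333.6842°; wrapped into (−180°, 180°]: -26.3158°.
θ = atan2( sin Δλ · cos φ₂ , cos φ₁ · sin φ₂ − sin φ₁ · cos φ₂ · cos Δλ )
  = atan2(-0.26669, 0.11232) = -67.161° → normalised to [0°, 360°): 292.839°.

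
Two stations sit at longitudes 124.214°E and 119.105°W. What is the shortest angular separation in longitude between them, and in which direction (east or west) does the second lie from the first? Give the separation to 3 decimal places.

116.681° east

Raw difference: -119.105 − 124.214 = -243.319°.
Normalise into (−180°, 180°]: -243.319° + 360° = 116.681°.
Positive ⇒ the second point lies to the east; separation 116.681°.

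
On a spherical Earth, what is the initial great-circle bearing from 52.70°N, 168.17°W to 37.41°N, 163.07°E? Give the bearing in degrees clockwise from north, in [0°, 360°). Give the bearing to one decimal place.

244.1°

Δλ = 163.07 − -168.17 = 331.24°; wrapped into (−180°, 180°]: -28.76°.
θ = atan2( sin Δλ · cos φ₂ , cos φ₁ · sin φ₂ − sin φ₁ · cos φ₂ · cos Δλ )
  = atan2(-0.38218, -0.18576) = -115.923° → normalised to [0°, 360°): 244.077°.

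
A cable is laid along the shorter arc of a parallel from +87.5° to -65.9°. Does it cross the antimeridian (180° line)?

No

Signed shortest Δλ = ((-65.9 − 87.5 + 180) mod 360) − 180 = -153.4°.
Going west by 153.4° from +87.5° reaches -65.9° without touching 180°.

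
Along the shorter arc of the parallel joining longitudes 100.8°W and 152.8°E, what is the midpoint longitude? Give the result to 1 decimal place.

154.0°W

Signed shortest Δλ from -100.8° to +152.8° is -106.4°.
Midpoint longitude = -100.8° + (-106.4°)/2 = -100.8° − 53.2° = -154.0°.
(The naïve average (-100.8 + +152.8)/2 = 26.0° is on the wrong side of the globe.)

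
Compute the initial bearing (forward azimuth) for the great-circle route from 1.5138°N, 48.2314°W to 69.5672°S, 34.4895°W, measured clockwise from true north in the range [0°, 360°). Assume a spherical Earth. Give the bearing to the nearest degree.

Δλ = -34.4895 − -48.2314 = 13.7419°.
θ = atan2( sin Δλ · cos φ₂ , cos φ₁ · sin φ₂ − sin φ₁ · cos φ₂ · cos Δλ )
  = atan2(0.08293, -0.94571) = 174.989° → normalised to [0°, 360°): 174.989°.

175°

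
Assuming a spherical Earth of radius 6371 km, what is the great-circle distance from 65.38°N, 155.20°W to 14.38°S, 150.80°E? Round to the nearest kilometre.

Δλ = 150.80 − -155.20 = 306.00°; wrapped into (−180°, 180°]: -54.00°.
Δφ = -14.38 − 65.38 = -79.76°.
a = sin²(Δφ/2) + cos φ₁ · cos φ₂ · sin²(Δλ/2) = 0.494288.
c = 2·atan2(√a, √(1−a)) = 1.55937 rad → d = 6371·c ≈ 9934.76 km.

9935 km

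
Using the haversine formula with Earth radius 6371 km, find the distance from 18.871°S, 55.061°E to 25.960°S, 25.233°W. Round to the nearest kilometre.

Δλ = -25.233 − 55.061 = -80.294°.
Δφ = -25.960 − -18.871 = -7.089°.
a = sin²(Δφ/2) + cos φ₁ · cos φ₂ · sin²(Δλ/2) = 0.357491.
c = 2·atan2(√a, √(1−a)) = 1.28177 rad → d = 6371·c ≈ 8166.17 km.

8166 km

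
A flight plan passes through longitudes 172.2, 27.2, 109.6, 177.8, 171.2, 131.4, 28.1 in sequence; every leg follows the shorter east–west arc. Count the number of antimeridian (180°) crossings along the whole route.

Leg 1: +172.2° → +27.2°, shortest Δλ = -145.0° (west) — does not cross 180°.
Leg 2: +27.2° → +109.6°, shortest Δλ = 82.4° (east) — does not cross 180°.
Leg 3: +109.6° → +177.8°, shortest Δλ = 68.2° (east) — does not cross 180°.
Leg 4: +177.8° → +171.2°, shortest Δλ = -6.6° (west) — does not cross 180°.
Leg 5: +171.2° → +131.4°, shortest Δλ = -39.8° (west) — does not cross 180°.
Leg 6: +131.4° → +28.1°, shortest Δλ = -103.3° (west) — does not cross 180°.
Total crossings: 0.

0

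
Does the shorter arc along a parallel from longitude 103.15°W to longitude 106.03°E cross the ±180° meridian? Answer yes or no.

Yes

Naïve |106.03 − -103.15| = 209.18° > 180°, so the shorter arc goes the other way round — across 180°.
Signed shortest Δλ = ((106.03 − -103.15 + 180) mod 360) − 180 = -150.82°.
Going west by 150.82° from -103.15° passes through 180° before reaching +106.03°.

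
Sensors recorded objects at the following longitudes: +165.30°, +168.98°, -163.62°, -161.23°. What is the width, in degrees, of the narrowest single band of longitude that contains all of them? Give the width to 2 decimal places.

Sort the longitudes: -163.62°, -161.23°, +165.30°, +168.98°.
Eastward gaps between consecutive values (wrapping around): 2.39°, 326.53°, 3.68°, 27.40°.
Largest gap = 326.53° ⇒ minimal covering band is its complement: 360° − 326.53° = 33.47°.
Band runs from +165.30° eastward to -161.23°, crossing the antimeridian.

33.47°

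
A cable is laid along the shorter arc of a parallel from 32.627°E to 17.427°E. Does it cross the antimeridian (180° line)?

No

Signed shortest Δλ = ((17.427 − 32.627 + 180) mod 360) − 180 = -15.2°.
Going west by 15.2° from +32.627° reaches +17.427° without touching 180°.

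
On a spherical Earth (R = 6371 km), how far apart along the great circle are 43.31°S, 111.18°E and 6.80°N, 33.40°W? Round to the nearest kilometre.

Δλ = -33.40 − 111.18 = -144.58°.
Δφ = 6.80 − -43.31 = 50.11°.
a = sin²(Δφ/2) + cos φ₁ · cos φ₂ · sin²(Δλ/2) = 0.835015.
c = 2·atan2(√a, √(1−a)) = 2.30505 rad → d = 6371·c ≈ 14685.45 km.

14685 km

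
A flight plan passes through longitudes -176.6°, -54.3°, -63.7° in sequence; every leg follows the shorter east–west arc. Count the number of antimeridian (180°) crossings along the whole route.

0

Leg 1: -176.6° → -54.3°, shortest Δλ = 122.3° (east) — does not cross 180°.
Leg 2: -54.3° → -63.7°, shortest Δλ = -9.4° (west) — does not cross 180°.
Total crossings: 0.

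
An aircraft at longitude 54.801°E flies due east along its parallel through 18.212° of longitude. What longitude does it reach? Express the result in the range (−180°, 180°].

73.013°E

Start at +54.801°; shift +18.212° → +73.013°.
+73.013° already lies in (−180°, 180°].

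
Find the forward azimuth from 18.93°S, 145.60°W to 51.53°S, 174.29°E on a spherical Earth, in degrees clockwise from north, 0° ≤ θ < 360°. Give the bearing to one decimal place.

Δλ = 174.29 − -145.60 = 319.89°; wrapped into (−180°, 180°]: -40.11°.
θ = atan2( sin Δλ · cos φ₂ , cos φ₁ · sin φ₂ − sin φ₁ · cos φ₂ · cos Δλ )
  = atan2(-0.40080, -0.58624) = -145.641° → normalised to [0°, 360°): 214.359°.

214.4°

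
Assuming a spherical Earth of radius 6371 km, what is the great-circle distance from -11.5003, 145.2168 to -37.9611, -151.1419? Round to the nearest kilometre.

Δλ = -151.1419 − 145.2168 = -296.3587°; wrapped into (−180°, 180°]: 63.6413°.
Δφ = -37.9611 − -11.5003 = -26.4608°.
a = sin²(Δφ/2) + cos φ₁ · cos φ₂ · sin²(Δλ/2) = 0.267167.
c = 2·atan2(√a, √(1−a)) = 1.08641 rad → d = 6371·c ≈ 6921.52 km.

6922 km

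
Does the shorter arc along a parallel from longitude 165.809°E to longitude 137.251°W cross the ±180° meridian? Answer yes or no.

Yes

Naïve |-137.251 − 165.809| = 303.06° > 180°, so the shorter arc goes the other way round — across 180°.
Signed shortest Δλ = ((-137.251 − 165.809 + 180) mod 360) − 180 = 56.94°.
Going east by 56.94° from +165.809° passes through 180° before reaching -137.251°.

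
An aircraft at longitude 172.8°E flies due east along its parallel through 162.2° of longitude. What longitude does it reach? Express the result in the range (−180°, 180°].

25.0°W

Start at +172.8°; shift +162.2° → +335.0°.
+335.0° lies outside (−180°, 180°]; subtract 360° → -25.0°.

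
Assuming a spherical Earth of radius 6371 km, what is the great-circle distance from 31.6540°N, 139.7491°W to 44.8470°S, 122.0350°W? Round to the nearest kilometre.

8693 km

Δλ = -122.0350 − -139.7491 = 17.7141°.
Δφ = -44.8470 − 31.6540 = -76.5010°.
a = sin²(Δφ/2) + cos φ₁ · cos φ₂ · sin²(Δλ/2) = 0.397593.
c = 2·atan2(√a, √(1−a)) = 1.36452 rad → d = 6371·c ≈ 8693.38 km.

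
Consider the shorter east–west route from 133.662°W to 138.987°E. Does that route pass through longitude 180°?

Yes

Naïve |138.987 − -133.662| = 272.649° > 180°, so the shorter arc goes the other way round — across 180°.
Signed shortest Δλ = ((138.987 − -133.662 + 180) mod 360) − 180 = -87.351°.
Going west by 87.351° from -133.662° passes through 180° before reaching +138.987°.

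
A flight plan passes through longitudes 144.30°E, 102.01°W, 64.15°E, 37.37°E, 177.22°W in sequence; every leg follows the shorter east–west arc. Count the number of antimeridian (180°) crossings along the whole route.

Leg 1: +144.30° → -102.01°, shortest Δλ = 113.69° (east) — crosses 180°.
Leg 2: -102.01° → +64.15°, shortest Δλ = 166.16° (east) — does not cross 180°.
Leg 3: +64.15° → +37.37°, shortest Δλ = -26.78° (west) — does not cross 180°.
Leg 4: +37.37° → -177.22°, shortest Δλ = 145.41° (east) — crosses 180°.
Total crossings: 2.

2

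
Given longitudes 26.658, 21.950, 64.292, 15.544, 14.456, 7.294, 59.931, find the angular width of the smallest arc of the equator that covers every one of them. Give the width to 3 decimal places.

Sort the longitudes: +7.294°, +14.456°, +15.544°, +21.950°, +26.658°, +59.931°, +64.292°.
Eastward gaps between consecutive values (wrapping around): 7.162°, 1.088°, 6.406°, 4.708°, 33.273°, 4.361°, 303.002°.
Largest gap = 303.002° ⇒ minimal covering band is its complement: 360° − 303.002° = 56.998°.
Band runs from +7.294° eastward to +64.292°.

56.998°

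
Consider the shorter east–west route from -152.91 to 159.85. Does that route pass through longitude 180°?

Naïve |159.85 − -152.91| = 312.76° > 180°, so the shorter arc goes the other way round — across 180°.
Signed shortest Δλ = ((159.85 − -152.91 + 180) mod 360) − 180 = -47.24°.
Going west by 47.24° from -152.91° passes through 180° before reaching +159.85°.

Yes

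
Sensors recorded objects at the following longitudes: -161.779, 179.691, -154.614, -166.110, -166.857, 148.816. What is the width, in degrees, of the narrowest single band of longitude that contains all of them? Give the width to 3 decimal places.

Sort the longitudes: -166.857°, -166.110°, -161.779°, -154.614°, +148.816°, +179.691°.
Eastward gaps between consecutive values (wrapping around): 0.747°, 4.331°, 7.165°, 303.430°, 30.875°, 13.452°.
Largest gap = 303.430° ⇒ minimal covering band is its complement: 360° − 303.430° = 56.570°.
Band runs from +148.816° eastward to -154.614°, crossing the antimeridian.

56.570°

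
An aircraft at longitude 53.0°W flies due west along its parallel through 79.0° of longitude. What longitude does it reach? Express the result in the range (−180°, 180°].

132.0°W

Start at -53.0°; shift −79.0° → -132.0°.
-132.0° already lies in (−180°, 180°].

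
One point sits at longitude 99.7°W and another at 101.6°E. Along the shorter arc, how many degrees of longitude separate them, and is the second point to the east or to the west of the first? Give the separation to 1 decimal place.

Raw difference: 101.6 − -99.7 = 201.3°.
Normalise into (−180°, 180°]: 201.3° − 360° = -158.7°.
Negative ⇒ the second point lies to the west; separation 158.7°.

158.7° west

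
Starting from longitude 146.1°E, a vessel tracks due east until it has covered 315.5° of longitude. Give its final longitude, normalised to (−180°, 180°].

Start at +146.1°; shift +315.5° → +461.6°.
+461.6° lies outside (−180°, 180°]; subtract 360° → +101.6°.

101.6°E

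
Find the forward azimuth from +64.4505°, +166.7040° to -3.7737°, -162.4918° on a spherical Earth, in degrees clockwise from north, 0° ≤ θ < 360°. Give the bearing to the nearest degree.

147°

Δλ = -162.4918 − 166.7040 = -329.1958°; wrapped into (−180°, 180°]: 30.8042°.
θ = atan2( sin Δλ · cos φ₂ , cos φ₁ · sin φ₂ − sin φ₁ · cos φ₂ · cos Δλ )
  = atan2(0.51100, -0.80164) = 147.485° → normalised to [0°, 360°): 147.485°.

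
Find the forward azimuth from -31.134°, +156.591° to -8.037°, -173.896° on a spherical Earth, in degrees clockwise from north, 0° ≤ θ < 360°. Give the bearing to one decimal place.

Δλ = -173.896 − 156.591 = -330.487°; wrapped into (−180°, 180°]: 29.513°.
θ = atan2( sin Δλ · cos φ₂ , cos φ₁ · sin φ₂ − sin φ₁ · cos φ₂ · cos Δλ )
  = atan2(0.48778, 0.32586) = 56.255° → normalised to [0°, 360°): 56.255°.

56.3°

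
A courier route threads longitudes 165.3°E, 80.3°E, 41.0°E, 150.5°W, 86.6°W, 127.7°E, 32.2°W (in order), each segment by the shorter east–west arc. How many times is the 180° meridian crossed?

Leg 1: +165.3° → +80.3°, shortest Δλ = -85.0° (west) — does not cross 180°.
Leg 2: +80.3° → +41.0°, shortest Δλ = -39.3° (west) — does not cross 180°.
Leg 3: +41.0° → -150.5°, shortest Δλ = 168.5° (east) — crosses 180°.
Leg 4: -150.5° → -86.6°, shortest Δλ = 63.9° (east) — does not cross 180°.
Leg 5: -86.6° → +127.7°, shortest Δλ = -145.7° (west) — crosses 180°.
Leg 6: +127.7° → -32.2°, shortest Δλ = -159.9° (west) — does not cross 180°.
Total crossings: 2.

2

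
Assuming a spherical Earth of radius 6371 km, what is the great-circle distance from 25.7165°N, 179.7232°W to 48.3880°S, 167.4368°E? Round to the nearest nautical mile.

Δλ = 167.4368 − -179.7232 = 347.1600°; wrapped into (−180°, 180°]: -12.8400°.
Δφ = -48.3880 − 25.7165 = -74.1045°.
a = sin²(Δφ/2) + cos φ₁ · cos φ₂ · sin²(Δλ/2) = 0.370539.
c = 2·atan2(√a, √(1−a)) = 1.30889 rad → d = 6371·c ≈ 8338.94 km ≈ 4502.67 nmi.

4503 nmi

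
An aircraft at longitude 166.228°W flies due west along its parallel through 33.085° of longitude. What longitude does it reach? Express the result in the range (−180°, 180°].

160.687°E

Start at -166.228°; shift −33.085° → -199.313°.
-199.313° lies outside (−180°, 180°]; add 360° → +160.687°.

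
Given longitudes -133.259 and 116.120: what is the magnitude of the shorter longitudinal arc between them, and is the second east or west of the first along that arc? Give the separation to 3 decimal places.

110.621° west

Raw difference: 116.120 − -133.259 = 249.379°.
Normalise into (−180°, 180°]: 249.379° − 360° = -110.621°.
Negative ⇒ the second point lies to the west; separation 110.621°.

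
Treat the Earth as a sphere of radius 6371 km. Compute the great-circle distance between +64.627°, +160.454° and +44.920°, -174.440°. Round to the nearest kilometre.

2681 km

Δλ = -174.440 − 160.454 = -334.894°; wrapped into (−180°, 180°]: 25.106°.
Δφ = 44.920 − 64.627 = -19.707°.
a = sin²(Δφ/2) + cos φ₁ · cos φ₂ · sin²(Δλ/2) = 0.043618.
c = 2·atan2(√a, √(1−a)) = 0.42080 rad → d = 6371·c ≈ 2680.91 km.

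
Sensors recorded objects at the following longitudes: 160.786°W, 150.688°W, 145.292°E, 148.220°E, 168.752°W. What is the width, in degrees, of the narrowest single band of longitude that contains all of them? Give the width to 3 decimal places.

64.020°

Sort the longitudes: -168.752°, -160.786°, -150.688°, +145.292°, +148.220°.
Eastward gaps between consecutive values (wrapping around): 7.966°, 10.098°, 295.980°, 2.928°, 43.028°.
Largest gap = 295.980° ⇒ minimal covering band is its complement: 360° − 295.980° = 64.020°.
Band runs from +145.292° eastward to -150.688°, crossing the antimeridian.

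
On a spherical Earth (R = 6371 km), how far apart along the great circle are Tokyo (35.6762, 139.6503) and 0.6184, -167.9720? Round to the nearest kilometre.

Δλ = -167.9720 − 139.6503 = -307.6223°; wrapped into (−180°, 180°]: 52.3777°.
Δφ = 0.6184 − 35.6762 = -35.0578°.
a = sin²(Δφ/2) + cos φ₁ · cos φ₂ · sin²(Δλ/2) = 0.248924.
c = 2·atan2(√a, √(1−a)) = 1.04471 rad → d = 6371·c ≈ 6655.85 km.

6656 km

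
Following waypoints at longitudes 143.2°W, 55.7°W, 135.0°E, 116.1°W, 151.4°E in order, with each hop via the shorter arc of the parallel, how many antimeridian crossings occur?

3

Leg 1: -143.2° → -55.7°, shortest Δλ = 87.5° (east) — does not cross 180°.
Leg 2: -55.7° → +135.0°, shortest Δλ = -169.3° (west) — crosses 180°.
Leg 3: +135.0° → -116.1°, shortest Δλ = 108.9° (east) — crosses 180°.
Leg 4: -116.1° → +151.4°, shortest Δλ = -92.5° (west) — crosses 180°.
Total crossings: 3.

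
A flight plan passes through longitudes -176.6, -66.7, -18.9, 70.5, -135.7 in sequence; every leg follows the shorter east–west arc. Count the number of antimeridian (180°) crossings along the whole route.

1

Leg 1: -176.6° → -66.7°, shortest Δλ = 109.9° (east) — does not cross 180°.
Leg 2: -66.7° → -18.9°, shortest Δλ = 47.8° (east) — does not cross 180°.
Leg 3: -18.9° → +70.5°, shortest Δλ = 89.4° (east) — does not cross 180°.
Leg 4: +70.5° → -135.7°, shortest Δλ = 153.8° (east) — crosses 180°.
Total crossings: 1.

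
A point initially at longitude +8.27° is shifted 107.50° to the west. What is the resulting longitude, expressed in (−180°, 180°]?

-99.23°

Start at +8.27°; shift −107.50° → -99.23°.
-99.23° already lies in (−180°, 180°].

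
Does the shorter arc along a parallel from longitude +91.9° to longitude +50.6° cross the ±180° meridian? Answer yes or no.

Signed shortest Δλ = ((50.6 − 91.9 + 180) mod 360) − 180 = -41.3°.
Going west by 41.3° from +91.9° reaches +50.6° without touching 180°.

No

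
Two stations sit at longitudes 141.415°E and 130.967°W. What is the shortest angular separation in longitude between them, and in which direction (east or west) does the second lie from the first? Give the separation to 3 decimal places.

Raw difference: -130.967 − 141.415 = -272.382°.
Normalise into (−180°, 180°]: -272.382° + 360° = 87.618°.
Positive ⇒ the second point lies to the east; separation 87.618°.

87.618° east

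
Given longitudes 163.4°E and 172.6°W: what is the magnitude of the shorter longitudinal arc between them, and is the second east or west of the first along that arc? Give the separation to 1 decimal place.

24.0° east

Raw difference: -172.6 − 163.4 = -336.0°.
Normalise into (−180°, 180°]: -336.0° + 360° = 24.0°.
Positive ⇒ the second point lies to the east; separation 24.0°.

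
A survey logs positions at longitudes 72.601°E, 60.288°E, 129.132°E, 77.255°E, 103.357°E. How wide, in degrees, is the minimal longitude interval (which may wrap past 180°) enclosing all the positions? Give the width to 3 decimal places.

Sort the longitudes: +60.288°, +72.601°, +77.255°, +103.357°, +129.132°.
Eastward gaps between consecutive values (wrapping around): 12.313°, 4.654°, 26.102°, 25.775°, 291.156°.
Largest gap = 291.156° ⇒ minimal covering band is its complement: 360° − 291.156° = 68.844°.
Band runs from +60.288° eastward to +129.132°.

68.844°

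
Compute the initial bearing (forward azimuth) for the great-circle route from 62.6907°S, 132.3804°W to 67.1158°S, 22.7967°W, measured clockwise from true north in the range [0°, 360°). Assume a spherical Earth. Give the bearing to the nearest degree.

146°

Δλ = -22.7967 − -132.3804 = 109.5837°.
θ = atan2( sin Δλ · cos φ₂ , cos φ₁ · sin φ₂ − sin φ₁ · cos φ₂ · cos Δλ )
  = atan2(0.36637, -0.53850) = 145.770° → normalised to [0°, 360°): 145.770°.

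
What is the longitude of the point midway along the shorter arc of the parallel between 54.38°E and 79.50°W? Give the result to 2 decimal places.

Signed shortest Δλ from +54.38° to -79.50° is -133.88°.
Midpoint longitude = +54.38° + (-133.88°)/2 = +54.38° − 66.94° = -12.56°.

12.56°W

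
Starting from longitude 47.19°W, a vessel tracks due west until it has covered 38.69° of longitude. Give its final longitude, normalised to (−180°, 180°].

Start at -47.19°; shift −38.69° → -85.88°.
-85.88° already lies in (−180°, 180°].

85.88°W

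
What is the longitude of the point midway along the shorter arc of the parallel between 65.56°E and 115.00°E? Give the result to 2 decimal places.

Signed shortest Δλ from +65.56° to +115.00° is +49.44°.
Midpoint longitude = +65.56° + (+49.44°)/2 = +65.56° + 24.72° = +90.28°.

90.28°E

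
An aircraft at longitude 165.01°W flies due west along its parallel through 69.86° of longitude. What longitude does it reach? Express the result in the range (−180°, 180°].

125.13°E

Start at -165.01°; shift −69.86° → -234.87°.
-234.87° lies outside (−180°, 180°]; add 360° → +125.13°.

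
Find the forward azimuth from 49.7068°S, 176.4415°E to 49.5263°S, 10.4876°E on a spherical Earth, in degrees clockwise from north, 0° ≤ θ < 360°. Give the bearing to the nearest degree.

Δλ = 10.4876 − 176.4415 = -165.9539°.
θ = atan2( sin Δλ · cos φ₂ , cos φ₁ · sin φ₂ − sin φ₁ · cos φ₂ · cos Δλ )
  = atan2(-0.15754, -0.97224) = -170.796° → normalised to [0°, 360°): 189.204°.

189°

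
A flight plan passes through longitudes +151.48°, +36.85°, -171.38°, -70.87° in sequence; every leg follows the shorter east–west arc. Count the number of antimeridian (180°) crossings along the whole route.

1

Leg 1: +151.48° → +36.85°, shortest Δλ = -114.63° (west) — does not cross 180°.
Leg 2: +36.85° → -171.38°, shortest Δλ = 151.77° (east) — crosses 180°.
Leg 3: -171.38° → -70.87°, shortest Δλ = 100.51° (east) — does not cross 180°.
Total crossings: 1.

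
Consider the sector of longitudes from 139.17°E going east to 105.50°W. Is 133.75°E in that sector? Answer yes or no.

No

Band width going east from +139.17° to -105.50°: ((-105.50 − 139.17) mod 360) = 115.33°.
Offset of +133.75° east of the west edge: ((133.75 − 139.17) mod 360) = 354.58°.
354.58° > 115.33° ⇒ outside.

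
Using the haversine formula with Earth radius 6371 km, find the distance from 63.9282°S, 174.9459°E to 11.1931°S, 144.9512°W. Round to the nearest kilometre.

6641 km

Δλ = -144.9512 − 174.9459 = -319.8971°; wrapped into (−180°, 180°]: 40.1029°.
Δφ = -11.1931 − -63.9282 = 52.7351°.
a = sin²(Δφ/2) + cos φ₁ · cos φ₂ · sin²(Δλ/2) = 0.247932.
c = 2·atan2(√a, √(1−a)) = 1.04242 rad → d = 6371·c ≈ 6641.23 km.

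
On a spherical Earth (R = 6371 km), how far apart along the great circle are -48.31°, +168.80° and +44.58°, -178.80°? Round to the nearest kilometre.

10399 km

Δλ = -178.80 − 168.80 = -347.60°; wrapped into (−180°, 180°]: 12.40°.
Δφ = 44.58 − -48.31 = 92.89°.
a = sin²(Δφ/2) + cos φ₁ · cos φ₂ · sin²(Δλ/2) = 0.530735.
c = 2·atan2(√a, √(1−a)) = 1.63230 rad → d = 6371·c ≈ 10399.41 km.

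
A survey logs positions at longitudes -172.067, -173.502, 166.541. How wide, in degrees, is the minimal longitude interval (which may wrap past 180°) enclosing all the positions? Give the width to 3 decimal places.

Sort the longitudes: -173.502°, -172.067°, +166.541°.
Eastward gaps between consecutive values (wrapping around): 1.435°, 338.608°, 19.957°.
Largest gap = 338.608° ⇒ minimal covering band is its complement: 360° − 338.608° = 21.392°.
Band runs from +166.541° eastward to -172.067°, crossing the antimeridian.

21.392°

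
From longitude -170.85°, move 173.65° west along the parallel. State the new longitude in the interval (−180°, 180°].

+15.50°

Start at -170.85°; shift −173.65° → -344.50°.
-344.50° lies outside (−180°, 180°]; add 360° → +15.50°.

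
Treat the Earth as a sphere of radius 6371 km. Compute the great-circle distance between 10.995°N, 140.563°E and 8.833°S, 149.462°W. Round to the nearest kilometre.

Δλ = -149.462 − 140.563 = -290.025°; wrapped into (−180°, 180°]: 69.975°.
Δφ = -8.833 − 10.995 = -19.828°.
a = sin²(Δφ/2) + cos φ₁ · cos φ₂ · sin²(Δλ/2) = 0.348564.
c = 2·atan2(√a, √(1−a)) = 1.26309 rad → d = 6371·c ≈ 8047.16 km.

8047 km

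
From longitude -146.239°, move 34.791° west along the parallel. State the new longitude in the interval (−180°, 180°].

+178.970°

Start at -146.239°; shift −34.791° → -181.030°.
-181.030° lies outside (−180°, 180°]; add 360° → +178.970°.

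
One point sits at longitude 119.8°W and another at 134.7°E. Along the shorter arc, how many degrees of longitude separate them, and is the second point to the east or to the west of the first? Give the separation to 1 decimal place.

Raw difference: 134.7 − -119.8 = 254.5°.
Normalise into (−180°, 180°]: 254.5° − 360° = -105.5°.
Negative ⇒ the second point lies to the west; separation 105.5°.

105.5° west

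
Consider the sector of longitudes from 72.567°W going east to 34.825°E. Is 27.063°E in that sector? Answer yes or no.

Yes

Band width going east from -72.567° to +34.825°: ((34.825 − -72.567) mod 360) = 107.392°.
Offset of +27.063° east of the west edge: ((27.063 − -72.567) mod 360) = 99.630°.
99.630° ≤ 107.392° ⇒ inside.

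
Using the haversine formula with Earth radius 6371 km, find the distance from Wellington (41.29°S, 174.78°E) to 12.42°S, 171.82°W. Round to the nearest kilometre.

Δλ = -171.82 − 174.78 = -346.60°; wrapped into (−180°, 180°]: 13.40°.
Δφ = -12.42 − -41.29 = 28.87°.
a = sin²(Δφ/2) + cos φ₁ · cos φ₂ · sin²(Δλ/2) = 0.072130.
c = 2·atan2(√a, √(1−a)) = 0.54382 rad → d = 6371·c ≈ 3464.65 km.

3465 km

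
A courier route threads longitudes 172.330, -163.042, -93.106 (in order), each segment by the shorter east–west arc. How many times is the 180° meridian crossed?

1

Leg 1: +172.330° → -163.042°, shortest Δλ = 24.628° (east) — crosses 180°.
Leg 2: -163.042° → -93.106°, shortest Δλ = 69.936° (east) — does not cross 180°.
Total crossings: 1.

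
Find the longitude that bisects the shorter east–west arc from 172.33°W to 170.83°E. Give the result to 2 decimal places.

179.25°E

Signed shortest Δλ from -172.33° to +170.83° is -16.84°.
Midpoint longitude = -172.33° + (-16.84°)/2 = -172.33° − 8.42° = -180.75°.
Normalise into (−180°, 180°]: +179.25°.
(The naïve average (-172.33 + +170.83)/2 = -0.75° is on the wrong side of the globe.)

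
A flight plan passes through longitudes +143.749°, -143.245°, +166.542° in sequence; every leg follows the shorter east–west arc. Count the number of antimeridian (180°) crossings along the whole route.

Leg 1: +143.749° → -143.245°, shortest Δλ = 73.006° (east) — crosses 180°.
Leg 2: -143.245° → +166.542°, shortest Δλ = -50.213° (west) — crosses 180°.
Total crossings: 2.

2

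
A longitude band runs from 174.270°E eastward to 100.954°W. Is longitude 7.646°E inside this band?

No

Band width going east from +174.270° to -100.954°: ((-100.954 − 174.270) mod 360) = 84.776°.
Offset of +7.646° east of the west edge: ((7.646 − 174.270) mod 360) = 193.376°.
193.376° > 84.776° ⇒ outside.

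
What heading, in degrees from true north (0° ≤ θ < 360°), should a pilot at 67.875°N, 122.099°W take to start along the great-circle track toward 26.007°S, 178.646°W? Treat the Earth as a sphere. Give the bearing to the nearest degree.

Δλ = -178.646 − -122.099 = -56.547°.
θ = atan2( sin Δλ · cos φ₂ , cos φ₁ · sin φ₂ − sin φ₁ · cos φ₂ · cos Δλ )
  = atan2(-0.74985, -0.62410) = -129.770° → normalised to [0°, 360°): 230.230°.

230°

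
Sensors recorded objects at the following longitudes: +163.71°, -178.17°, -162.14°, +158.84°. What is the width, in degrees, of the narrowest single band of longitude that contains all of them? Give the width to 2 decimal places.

Sort the longitudes: -178.17°, -162.14°, +158.84°, +163.71°.
Eastward gaps between consecutive values (wrapping around): 16.03°, 320.98°, 4.87°, 18.12°.
Largest gap = 320.98° ⇒ minimal covering band is its complement: 360° − 320.98° = 39.02°.
Band runs from +158.84° eastward to -162.14°, crossing the antimeridian.

39.02°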